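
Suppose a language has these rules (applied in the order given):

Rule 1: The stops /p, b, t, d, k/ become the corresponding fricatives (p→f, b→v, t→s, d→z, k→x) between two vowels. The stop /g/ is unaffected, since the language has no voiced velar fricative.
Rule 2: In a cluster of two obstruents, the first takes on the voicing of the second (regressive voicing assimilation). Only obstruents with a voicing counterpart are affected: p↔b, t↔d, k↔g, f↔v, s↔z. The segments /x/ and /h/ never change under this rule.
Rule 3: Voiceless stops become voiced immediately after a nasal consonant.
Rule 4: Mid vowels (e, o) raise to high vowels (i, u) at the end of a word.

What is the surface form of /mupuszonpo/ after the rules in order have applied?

Rule 1 (intervocalic spirantization): /p/ is a stop between vowels /u/ and /u/, so it spirantizes to the fricative [f]. /mupuszonpo/ → mufuszonpo.
Rule 2 (regressive voicing assimilation): /s/ precedes the voiced obstruent /z/, so it voices to [z] by assimilation. /mufuszonpo/ → mufuzzonpo.
Rule 3 (post-nasal voicing): /p/ is a voiceless stop immediately after the nasal /n/, so it voices to [b]. /mufuzzonpo/ → mufuzzonbo.
Rule 4 (final vowel raising): /o/ is a mid vowel in word-final position, so it raises to [u]. /mufuzzonbo/ → mufuzzonbu.

mufuzzonbu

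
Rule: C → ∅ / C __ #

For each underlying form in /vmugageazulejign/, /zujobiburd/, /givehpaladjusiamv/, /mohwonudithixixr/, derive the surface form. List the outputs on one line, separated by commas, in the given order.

vmugageazulejig, zujobibur, givehpaladjusiam, mohwonudithixix

/vmugageazulejign/: /n/ is the second consonant of a word-final cluster /gn/, so it deletes. → [vmugageazulejig].
/zujobiburd/: /d/ is the second consonant of a word-final cluster /rd/, so it deletes. → [zujobibur].
/givehpaladjusiamv/: /v/ is the second consonant of a word-final cluster /mv/, so it deletes. → [givehpaladjusiam].
/mohwonudithixixr/: /r/ is the second consonant of a word-final cluster /xr/, so it deletes. → [mohwonudithixix].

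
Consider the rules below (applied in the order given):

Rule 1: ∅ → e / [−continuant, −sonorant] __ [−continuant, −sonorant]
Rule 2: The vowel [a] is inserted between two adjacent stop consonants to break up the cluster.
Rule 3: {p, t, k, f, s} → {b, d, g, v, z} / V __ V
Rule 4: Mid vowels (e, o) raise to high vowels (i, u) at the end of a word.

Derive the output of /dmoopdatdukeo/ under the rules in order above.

dmoobedadedugeu

Rule 1 (stop-cluster e-epenthesis): /p/ and /d/ form a stop–stop cluster, so [e] is inserted between them. /t/ and /d/ form a stop–stop cluster, so [e] is inserted between them. /dmoopdatdukeo/ → dmoopedatedukeo.
Rule 2 (stop-cluster a-epenthesis): no segment meets the environment; /dmoopedatedukeo/ is unchanged.
Rule 3 (intervocalic voicing): /p/ is a voiceless obstruent between vowels /o/ and /e/, so it voices to [b]. /t/ is a voiceless obstruent between vowels /a/ and /e/, so it voices to [d]. /k/ is a voiceless obstruent between vowels /u/ and /e/, so it voices to [g]. /dmoopedatedukeo/ → dmoobedadedugeo.
Rule 4 (final vowel raising): /o/ is a mid vowel in word-final position, so it raises to [u]. /dmoobedadedugeo/ → dmoobedadedugeu.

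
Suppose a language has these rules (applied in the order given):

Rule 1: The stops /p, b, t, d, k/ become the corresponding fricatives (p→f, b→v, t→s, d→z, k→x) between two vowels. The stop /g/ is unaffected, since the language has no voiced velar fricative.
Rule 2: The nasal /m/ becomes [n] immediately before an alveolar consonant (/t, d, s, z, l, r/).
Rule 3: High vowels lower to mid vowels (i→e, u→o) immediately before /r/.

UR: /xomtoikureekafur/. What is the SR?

Rule 1 (intervocalic spirantization): /k/ is a stop between vowels /i/ and /u/, so it spirantizes to the fricative [x]. /k/ is a stop between vowels /e/ and /a/, so it spirantizes to the fricative [x]. /xomtoikureekafur/ → xomtoixureexafur.
Rule 2 (nasal place assimilation): /m/ precedes the alveolar consonant /t/, so it assimilates in place to [n]. /xomtoixureexafur/ → xontoixureexafur.
Rule 3 (pre-rhotic lowering): /u/ is a high vowel immediately before /r/, so it lowers to [o]. /u/ is a high vowel immediately before /r/, so it lowers to [o]. /xontoixureexafur/ → xontoixoreexafor.

xontoixoreexafor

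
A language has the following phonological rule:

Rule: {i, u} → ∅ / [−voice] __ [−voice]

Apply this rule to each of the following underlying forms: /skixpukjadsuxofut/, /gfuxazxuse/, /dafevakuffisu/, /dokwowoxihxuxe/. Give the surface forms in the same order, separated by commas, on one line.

/skixpukjadsuxofut/: /i/ is a high vowel flanked by voiceless consonants /k/ and /x/, so it deletes. /u/ is a high vowel flanked by voiceless consonants /p/ and /k/, so it deletes. /u/ is a high vowel flanked by voiceless consonants /s/ and /x/, so it deletes. /u/ is a high vowel flanked by voiceless consonants /f/ and /t/, so it deletes. → [skxpkjadsxoft].
/gfuxazxuse/: /u/ is a high vowel flanked by voiceless consonants /f/ and /x/, so it deletes. /u/ is a high vowel flanked by voiceless consonants /x/ and /s/, so it deletes. → [gfxazxse].
/dafevakuffisu/: /u/ is a high vowel flanked by voiceless consonants /k/ and /f/, so it deletes. /i/ is a high vowel flanked by voiceless consonants /f/ and /s/, so it deletes. → [dafevakffsu].
/dokwowoxihxuxe/: /i/ is a high vowel flanked by voiceless consonants /x/ and /h/, so it deletes. /u/ is a high vowel flanked by voiceless consonants /x/ and /x/, so it deletes. → [dokwowoxhxxe].

skxpkjadsxoft, gfxazxse, dafevakffsu, dokwowoxhxxe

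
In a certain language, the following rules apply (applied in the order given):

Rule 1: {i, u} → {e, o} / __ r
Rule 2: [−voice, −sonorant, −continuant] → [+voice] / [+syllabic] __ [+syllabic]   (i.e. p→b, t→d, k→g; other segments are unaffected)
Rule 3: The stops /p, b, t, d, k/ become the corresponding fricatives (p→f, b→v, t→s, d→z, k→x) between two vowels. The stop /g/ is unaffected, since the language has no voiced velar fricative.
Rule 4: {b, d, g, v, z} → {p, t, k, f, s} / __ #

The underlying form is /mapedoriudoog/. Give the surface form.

Rule 1 (pre-rhotic lowering): no segment meets the environment; /mapedoriudoog/ is unchanged.
Rule 2 (intervocalic voicing): /p/ is a voiceless stop between vowels /a/ and /e/, so it voices to [b]. /mapedoriudoog/ → mabedoriudoog.
Rule 3 (intervocalic spirantization): /b/ is a stop between vowels /a/ and /e/, so it spirantizes to the fricative [v]. /d/ is a stop between vowels /e/ and /o/, so it spirantizes to the fricative [z]. /d/ is a stop between vowels /u/ and /o/, so it spirantizes to the fricative [z]. /mabedoriudoog/ → mavezoriuzoog.
Rule 4 (final devoicing): /g/ is a voiced obstruent in word-final position, so it devoices to [k]. /mavezoriuzoog/ → mavezoriuzook.

mavezoriuzook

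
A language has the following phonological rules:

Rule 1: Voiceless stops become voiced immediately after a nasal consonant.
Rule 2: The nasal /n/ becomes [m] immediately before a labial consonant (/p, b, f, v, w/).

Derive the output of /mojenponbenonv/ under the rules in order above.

mojembombenomv

Rule 1 (post-nasal voicing): /p/ is a voiceless stop immediately after the nasal /n/, so it voices to [b]. /mojenponbenonv/ → mojenbonbenonv.
Rule 2 (nasal place assimilation): /n/ precedes the labial consonant /b/, so it assimilates in place to [m]. /n/ precedes the labial consonant /b/, so it assimilates in place to [m]. /n/ precedes the labial consonant /v/, so it assimilates in place to [m]. /mojenbonbenonv/ → mojembombenomv.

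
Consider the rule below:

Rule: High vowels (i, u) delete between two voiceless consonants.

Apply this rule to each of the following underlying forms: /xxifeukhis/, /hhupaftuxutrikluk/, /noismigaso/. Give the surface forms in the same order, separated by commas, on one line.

xxfeukhs, hhpaftxtrikluk, noismigaso

/xxifeukhis/: /i/ is a high vowel flanked by voiceless consonants /x/ and /f/, so it deletes. /i/ is a high vowel flanked by voiceless consonants /h/ and /s/, so it deletes. → [xxfeukhs].
/hhupaftuxutrikluk/: /u/ is a high vowel flanked by voiceless consonants /h/ and /p/, so it deletes. /u/ is a high vowel flanked by voiceless consonants /t/ and /x/, so it deletes. /u/ is a high vowel flanked by voiceless consonants /x/ and /t/, so it deletes. → [hhpaftxtrikluk].
/noismigaso/: the rule's environment is not met; surfaces unchanged as [noismigaso].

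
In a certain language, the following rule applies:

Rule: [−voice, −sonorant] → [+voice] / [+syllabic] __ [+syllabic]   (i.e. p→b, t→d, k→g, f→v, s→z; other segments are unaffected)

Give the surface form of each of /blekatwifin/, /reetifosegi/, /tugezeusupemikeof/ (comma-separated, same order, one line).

blegatwivin, reedivozegi, tugezeuzubemigeof

/blekatwifin/: /k/ is a voiceless obstruent between vowels /e/ and /a/, so it voices to [g]. /f/ is a voiceless obstruent between vowels /i/ and /i/, so it voices to [v]. → [blegatwivin].
/reetifosegi/: /t/ is a voiceless obstruent between vowels /e/ and /i/, so it voices to [d]. /f/ is a voiceless obstruent between vowels /i/ and /o/, so it voices to [v]. /s/ is a voiceless obstruent between vowels /o/ and /e/, so it voices to [z]. → [reedivozegi].
/tugezeusupemikeof/: /s/ is a voiceless obstruent between vowels /u/ and /u/, so it voices to [z]. /p/ is a voiceless obstruent between vowels /u/ and /e/, so it voices to [b]. /k/ is a voiceless obstruent between vowels /i/ and /e/, so it voices to [g]. → [tugezeuzubemigeof].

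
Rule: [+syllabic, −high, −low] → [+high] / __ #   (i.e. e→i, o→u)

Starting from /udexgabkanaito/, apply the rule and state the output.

/o/ is a mid vowel in word-final position, so it raises to [u].
The other instance of /e/ does not occur in the required environment and remains unchanged.
Surface form: [udexgabkanaitu].

udexgabkanaitu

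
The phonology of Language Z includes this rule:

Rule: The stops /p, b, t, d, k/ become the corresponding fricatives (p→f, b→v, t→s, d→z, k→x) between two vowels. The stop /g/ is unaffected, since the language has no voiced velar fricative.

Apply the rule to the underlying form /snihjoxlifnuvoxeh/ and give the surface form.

No segment of /snihjoxlifnuvoxeh/ meets the structural description of the rule, so the form surfaces unchanged.

snihjoxlifnuvoxeh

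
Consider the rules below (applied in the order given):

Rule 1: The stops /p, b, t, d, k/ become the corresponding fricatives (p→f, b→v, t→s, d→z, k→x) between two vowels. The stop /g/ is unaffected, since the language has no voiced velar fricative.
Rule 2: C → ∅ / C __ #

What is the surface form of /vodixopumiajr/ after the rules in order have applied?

Rule 1 (intervocalic spirantization): /d/ is a stop between vowels /o/ and /i/, so it spirantizes to the fricative [z]. /p/ is a stop between vowels /o/ and /u/, so it spirantizes to the fricative [f]. /vodixopumiajr/ → vozixofumiajr.
Rule 2 (final cluster simplification): /r/ is the second consonant of a word-final cluster /jr/, so it deletes. /vozixofumiajr/ → vozixofumiaj.

vozixofumiaj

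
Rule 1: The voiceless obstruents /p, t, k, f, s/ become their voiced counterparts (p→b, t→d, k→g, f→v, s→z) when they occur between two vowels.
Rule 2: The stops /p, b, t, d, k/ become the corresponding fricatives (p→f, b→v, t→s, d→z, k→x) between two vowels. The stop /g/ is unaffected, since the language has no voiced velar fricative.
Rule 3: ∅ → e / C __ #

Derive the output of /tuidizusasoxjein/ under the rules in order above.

Rule 1 (intervocalic voicing): /s/ is a voiceless obstruent between vowels /u/ and /a/, so it voices to [z]. /s/ is a voiceless obstruent between vowels /a/ and /o/, so it voices to [z]. /tuidizusasoxjein/ → tuidizuzazoxjein.
Rule 2 (intervocalic spirantization): /d/ is a stop between vowels /i/ and /i/, so it spirantizes to the fricative [z]. /tuidizuzazoxjein/ → tuizizuzazoxjein.
Rule 3 (final e-epenthesis): the form ends in the consonant /n/, so [e] is inserted word-finally. /tuizizuzazoxjein/ → tuizizuzazoxjeine.

tuizizuzazoxjeine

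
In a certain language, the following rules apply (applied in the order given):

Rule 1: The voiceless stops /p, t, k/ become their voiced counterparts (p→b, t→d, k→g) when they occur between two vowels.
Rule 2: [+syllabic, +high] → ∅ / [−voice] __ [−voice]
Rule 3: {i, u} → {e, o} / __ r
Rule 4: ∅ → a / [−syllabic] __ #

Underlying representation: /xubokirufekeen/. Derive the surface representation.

xubogerufegeena

Rule 1 (intervocalic voicing): /k/ is a voiceless stop between vowels /o/ and /i/, so it voices to [g]. /k/ is a voiceless stop between vowels /e/ and /e/, so it voices to [g]. /xubokirufekeen/ → xubogirufegeen.
Rule 2 (high vowel syncope): no segment meets the environment; /xubogirufegeen/ is unchanged.
Rule 3 (pre-rhotic lowering): /i/ is a high vowel immediately before /r/, so it lowers to [e]. /xubogirufegeen/ → xubogerufegeen.
Rule 4 (final a-epenthesis): the form ends in the consonant /n/, so [a] is inserted word-finally. /xubogerufegeen/ → xubogerufegeena.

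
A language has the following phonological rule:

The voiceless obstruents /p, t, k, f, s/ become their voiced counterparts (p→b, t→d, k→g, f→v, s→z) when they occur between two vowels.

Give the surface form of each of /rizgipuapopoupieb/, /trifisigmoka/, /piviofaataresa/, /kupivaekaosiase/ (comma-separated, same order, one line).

/rizgipuapopoupieb/: /p/ is a voiceless obstruent between vowels /i/ and /u/, so it voices to [b]. /p/ is a voiceless obstruent between vowels /a/ and /o/, so it voices to [b]. /p/ is a voiceless obstruent between vowels /o/ and /o/, so it voices to [b]. /p/ is a voiceless obstruent between vowels /u/ and /i/, so it voices to [b]. → [rizgibuaboboubieb].
/trifisigmoka/: /f/ is a voiceless obstruent between vowels /i/ and /i/, so it voices to [v]. /s/ is a voiceless obstruent between vowels /i/ and /i/, so it voices to [z]. /k/ is a voiceless obstruent between vowels /o/ and /a/, so it voices to [g]. → [trivizigmoga].
/piviofaataresa/: /f/ is a voiceless obstruent between vowels /o/ and /a/, so it voices to [v]. /t/ is a voiceless obstruent between vowels /a/ and /a/, so it voices to [d]. /s/ is a voiceless obstruent between vowels /e/ and /a/, so it voices to [z]. → [piviovaadareza].
/kupivaekaosiase/: /p/ is a voiceless obstruent between vowels /u/ and /i/, so it voices to [b]. /k/ is a voiceless obstruent between vowels /e/ and /a/, so it voices to [g]. /s/ is a voiceless obstruent between vowels /o/ and /i/, so it voices to [z]. /s/ is a voiceless obstruent between vowels /a/ and /e/, so it voices to [z]. → [kubivaegaoziaze].

rizgibuaboboubieb, trivizigmoga, piviovaadareza, kubivaegaoziaze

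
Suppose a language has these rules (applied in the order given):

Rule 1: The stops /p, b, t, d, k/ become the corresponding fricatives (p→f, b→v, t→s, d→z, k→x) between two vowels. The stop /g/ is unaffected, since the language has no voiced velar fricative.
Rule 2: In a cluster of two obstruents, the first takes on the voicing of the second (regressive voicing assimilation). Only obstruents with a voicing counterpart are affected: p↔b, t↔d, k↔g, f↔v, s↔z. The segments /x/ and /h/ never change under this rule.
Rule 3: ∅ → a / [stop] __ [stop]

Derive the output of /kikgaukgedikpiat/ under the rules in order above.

Rule 1 (intervocalic spirantization): /d/ is a stop between vowels /e/ and /i/, so it spirantizes to the fricative [z]. /kikgaukgedikpiat/ → kikgaukgezikpiat.
Rule 2 (regressive voicing assimilation): /k/ precedes the voiced obstruent /g/, so it voices to [g] by assimilation. /k/ precedes the voiced obstruent /g/, so it voices to [g] by assimilation. /kikgaukgezikpiat/ → kiggauggezikpiat.
Rule 3 (stop-cluster a-epenthesis): /g/ and /g/ form a stop–stop cluster, so [a] is inserted between them. /g/ and /g/ form a stop–stop cluster, so [a] is inserted between them. /k/ and /p/ form a stop–stop cluster, so [a] is inserted between them. /kiggauggezikpiat/ → kigagaugagezikapiat.

kigagaugagezikapiat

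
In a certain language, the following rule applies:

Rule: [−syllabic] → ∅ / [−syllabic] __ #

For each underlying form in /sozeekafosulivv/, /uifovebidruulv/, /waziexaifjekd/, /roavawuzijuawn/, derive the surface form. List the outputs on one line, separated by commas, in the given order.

/sozeekafosulivv/: /v/ is the second consonant of a word-final cluster /vv/, so it deletes. → [sozeekafosuliv].
/uifovebidruulv/: /v/ is the second consonant of a word-final cluster /lv/, so it deletes. → [uifovebidruul].
/waziexaifjekd/: /d/ is the second consonant of a word-final cluster /kd/, so it deletes. → [waziexaifjek].
/roavawuzijuawn/: /n/ is the second consonant of a word-final cluster /wn/, so it deletes. → [roavawuzijuaw].

sozeekafosuliv, uifovebidruul, waziexaifjek, roavawuzijuaw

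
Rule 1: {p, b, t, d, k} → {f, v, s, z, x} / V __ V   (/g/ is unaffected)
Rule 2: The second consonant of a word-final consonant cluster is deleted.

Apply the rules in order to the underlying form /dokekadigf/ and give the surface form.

doxexazig

Rule 1 (intervocalic spirantization): /k/ is a stop between vowels /o/ and /e/, so it spirantizes to the fricative [x]. /k/ is a stop between vowels /e/ and /a/, so it spirantizes to the fricative [x]. /d/ is a stop between vowels /a/ and /i/, so it spirantizes to the fricative [z]. /dokekadigf/ → doxexazigf.
Rule 2 (final cluster simplification): /f/ is the second consonant of a word-final cluster /gf/, so it deletes. /doxexazigf/ → doxexazig.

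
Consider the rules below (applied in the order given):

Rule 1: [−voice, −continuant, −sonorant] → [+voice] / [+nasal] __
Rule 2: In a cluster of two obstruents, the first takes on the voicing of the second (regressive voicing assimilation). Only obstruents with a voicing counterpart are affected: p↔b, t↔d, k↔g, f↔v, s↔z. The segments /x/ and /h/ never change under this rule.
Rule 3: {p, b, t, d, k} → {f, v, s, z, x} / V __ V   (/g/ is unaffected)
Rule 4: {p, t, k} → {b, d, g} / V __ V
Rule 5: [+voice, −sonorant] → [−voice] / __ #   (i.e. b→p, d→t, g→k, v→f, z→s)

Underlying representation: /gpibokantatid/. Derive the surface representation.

kpivoxandasit

Rule 1 (post-nasal voicing): /t/ is a voiceless stop immediately after the nasal /n/, so it voices to [d]. /gpibokantatid/ → gpibokandatid.
Rule 2 (regressive voicing assimilation): /g/ precedes the voiceless obstruent /p/, so it devoices to [k] by assimilation. /gpibokandatid/ → kpibokandatid.
Rule 3 (intervocalic spirantization): /b/ is a stop between vowels /i/ and /o/, so it spirantizes to the fricative [v]. /k/ is a stop between vowels /o/ and /a/, so it spirantizes to the fricative [x]. /t/ is a stop between vowels /a/ and /i/, so it spirantizes to the fricative [s]. /kpibokandatid/ → kpivoxandasid.
Rule 4 (intervocalic voicing): no segment meets the environment; /kpivoxandasid/ is unchanged.
Rule 5 (final devoicing): /d/ is a voiced obstruent in word-final position, so it devoices to [t]. /kpivoxandasid/ → kpivoxandasit.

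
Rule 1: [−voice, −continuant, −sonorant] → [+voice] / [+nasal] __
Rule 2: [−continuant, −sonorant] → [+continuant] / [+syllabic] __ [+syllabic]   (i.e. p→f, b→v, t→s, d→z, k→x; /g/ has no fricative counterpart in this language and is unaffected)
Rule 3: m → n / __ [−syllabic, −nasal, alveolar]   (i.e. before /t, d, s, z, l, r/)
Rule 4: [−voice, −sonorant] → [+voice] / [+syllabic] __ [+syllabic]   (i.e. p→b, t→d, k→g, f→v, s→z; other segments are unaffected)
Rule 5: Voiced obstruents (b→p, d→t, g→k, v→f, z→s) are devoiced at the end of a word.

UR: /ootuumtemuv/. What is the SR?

Rule 1 (post-nasal voicing): /t/ is a voiceless stop immediately after the nasal /m/, so it voices to [d]. /ootuumtemuv/ → ootuumdemuv.
Rule 2 (intervocalic spirantization): /t/ is a stop between vowels /o/ and /u/, so it spirantizes to the fricative [s]. /ootuumdemuv/ → oosuumdemuv.
Rule 3 (nasal place assimilation): /m/ precedes the alveolar consonant /d/, so it assimilates in place to [n]. /oosuumdemuv/ → oosuundemuv.
Rule 4 (intervocalic voicing): /s/ is a voiceless obstruent between vowels /o/ and /u/, so it voices to [z]. /oosuundemuv/ → oozuundemuv.
Rule 5 (final devoicing): /v/ is a voiced obstruent in word-final position, so it devoices to [f]. /oozuundemuv/ → oozuundemuf.

oozuundemuf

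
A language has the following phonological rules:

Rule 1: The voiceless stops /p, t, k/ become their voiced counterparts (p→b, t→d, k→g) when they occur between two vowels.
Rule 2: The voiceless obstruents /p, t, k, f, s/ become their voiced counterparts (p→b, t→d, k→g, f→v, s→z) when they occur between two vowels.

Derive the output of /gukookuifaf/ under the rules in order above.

gugooguivaf

Rule 1 (intervocalic voicing): /k/ is a voiceless stop between vowels /u/ and /o/, so it voices to [g]. /k/ is a voiceless stop between vowels /o/ and /u/, so it voices to [g]. /gukookuifaf/ → gugooguifaf.
Rule 2 (intervocalic voicing): /f/ is a voiceless obstruent between vowels /i/ and /a/, so it voices to [v]. /gugooguifaf/ → gugooguivaf.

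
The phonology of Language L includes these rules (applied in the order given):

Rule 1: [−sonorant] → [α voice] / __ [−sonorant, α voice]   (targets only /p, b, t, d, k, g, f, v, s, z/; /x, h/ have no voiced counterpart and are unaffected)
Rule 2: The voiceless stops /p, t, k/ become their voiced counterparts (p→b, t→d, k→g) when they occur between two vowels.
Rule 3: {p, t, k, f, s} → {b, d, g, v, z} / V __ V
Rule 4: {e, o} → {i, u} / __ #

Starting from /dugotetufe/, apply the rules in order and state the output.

Rule 1 (regressive voicing assimilation): no segment meets the environment; /dugotetufe/ is unchanged.
Rule 2 (intervocalic voicing): /t/ is a voiceless stop between vowels /o/ and /e/, so it voices to [d]. /t/ is a voiceless stop between vowels /e/ and /u/, so it voices to [d]. /dugotetufe/ → dugodedufe.
Rule 3 (intervocalic voicing): /f/ is a voiceless obstruent between vowels /u/ and /e/, so it voices to [v]. /dugodedufe/ → dugodeduve.
Rule 4 (final vowel raising): /e/ is a mid vowel in word-final position, so it raises to [i]. /dugodeduve/ → dugodeduvi.

dugodeduvi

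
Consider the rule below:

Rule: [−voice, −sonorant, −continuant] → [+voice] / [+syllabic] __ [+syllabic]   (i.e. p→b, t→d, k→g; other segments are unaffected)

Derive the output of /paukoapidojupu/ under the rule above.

paugoabidojubu

/k/ is a voiceless stop between vowels /u/ and /o/, so it voices to [g].
/p/ is a voiceless stop between vowels /a/ and /i/, so it voices to [b].
/p/ is a voiceless stop between vowels /u/ and /u/, so it voices to [b].
Surface form: [paugoabidojubu].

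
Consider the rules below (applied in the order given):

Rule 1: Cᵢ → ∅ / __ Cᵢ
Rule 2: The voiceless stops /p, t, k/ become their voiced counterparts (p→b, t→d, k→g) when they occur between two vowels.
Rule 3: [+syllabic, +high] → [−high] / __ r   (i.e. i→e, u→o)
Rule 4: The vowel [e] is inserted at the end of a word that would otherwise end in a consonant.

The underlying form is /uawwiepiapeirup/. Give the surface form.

uawiebiabeerupe

Rule 1 (degemination): /ww/ is a geminate; the first /w/ deletes. /uawwiepiapeirup/ → uawiepiapeirup.
Rule 2 (intervocalic voicing): /p/ is a voiceless stop between vowels /e/ and /i/, so it voices to [b]. /p/ is a voiceless stop between vowels /a/ and /e/, so it voices to [b]. /uawiepiapeirup/ → uawiebiabeirup.
Rule 3 (pre-rhotic lowering): /i/ is a high vowel immediately before /r/, so it lowers to [e]. /uawiebiabeirup/ → uawiebiabeerup.
Rule 4 (final e-epenthesis): the form ends in the consonant /p/, so [e] is inserted word-finally. /uawiebiabeerup/ → uawiebiabeerupe.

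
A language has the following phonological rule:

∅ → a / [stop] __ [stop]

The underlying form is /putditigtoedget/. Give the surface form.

putaditigatoedaget

/t/ and /d/ form a stop–stop cluster, so [a] is inserted between them.
/g/ and /t/ form a stop–stop cluster, so [a] is inserted between them.
/d/ and /g/ form a stop–stop cluster, so [a] is inserted between them.
Surface form: [putaditigatoedaget].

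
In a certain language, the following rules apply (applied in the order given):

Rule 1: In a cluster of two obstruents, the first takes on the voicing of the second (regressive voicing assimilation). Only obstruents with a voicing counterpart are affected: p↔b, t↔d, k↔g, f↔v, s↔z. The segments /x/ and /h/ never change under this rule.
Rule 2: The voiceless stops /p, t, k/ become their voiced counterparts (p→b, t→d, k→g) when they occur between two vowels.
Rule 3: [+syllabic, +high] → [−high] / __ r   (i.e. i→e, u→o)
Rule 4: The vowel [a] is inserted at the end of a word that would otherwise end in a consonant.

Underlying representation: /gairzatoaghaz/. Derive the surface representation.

gaerzadoakhaza

Rule 1 (regressive voicing assimilation): /g/ precedes the voiceless obstruent /h/, so it devoices to [k] by assimilation. /gairzatoaghaz/ → gairzatoakhaz.
Rule 2 (intervocalic voicing): /t/ is a voiceless stop between vowels /a/ and /o/, so it voices to [d]. /gairzatoakhaz/ → gairzadoakhaz.
Rule 3 (pre-rhotic lowering): /i/ is a high vowel immediately before /r/, so it lowers to [e]. /gairzadoakhaz/ → gaerzadoakhaz.
Rule 4 (final a-epenthesis): the form ends in the consonant /z/, so [a] is inserted word-finally. /gaerzadoakhaz/ → gaerzadoakhaza.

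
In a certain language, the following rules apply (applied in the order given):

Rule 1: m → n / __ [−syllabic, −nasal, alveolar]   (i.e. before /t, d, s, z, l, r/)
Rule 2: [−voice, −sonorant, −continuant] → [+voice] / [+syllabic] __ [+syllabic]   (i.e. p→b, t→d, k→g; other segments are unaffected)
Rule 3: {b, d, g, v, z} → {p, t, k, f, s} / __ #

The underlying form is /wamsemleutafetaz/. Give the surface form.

wansenleudafedas

Rule 1 (nasal place assimilation): /m/ precedes the alveolar consonant /s/, so it assimilates in place to [n]. /m/ precedes the alveolar consonant /l/, so it assimilates in place to [n]. /wamsemleutafetaz/ → wansenleutafetaz.
Rule 2 (intervocalic voicing): /t/ is a voiceless stop between vowels /u/ and /a/, so it voices to [d]. /t/ is a voiceless stop between vowels /e/ and /a/, so it voices to [d]. /wansenleutafetaz/ → wansenleudafedaz.
Rule 3 (final devoicing): /z/ is a voiced obstruent in word-final position, so it devoices to [s]. /wansenleudafedaz/ → wansenleudafedas.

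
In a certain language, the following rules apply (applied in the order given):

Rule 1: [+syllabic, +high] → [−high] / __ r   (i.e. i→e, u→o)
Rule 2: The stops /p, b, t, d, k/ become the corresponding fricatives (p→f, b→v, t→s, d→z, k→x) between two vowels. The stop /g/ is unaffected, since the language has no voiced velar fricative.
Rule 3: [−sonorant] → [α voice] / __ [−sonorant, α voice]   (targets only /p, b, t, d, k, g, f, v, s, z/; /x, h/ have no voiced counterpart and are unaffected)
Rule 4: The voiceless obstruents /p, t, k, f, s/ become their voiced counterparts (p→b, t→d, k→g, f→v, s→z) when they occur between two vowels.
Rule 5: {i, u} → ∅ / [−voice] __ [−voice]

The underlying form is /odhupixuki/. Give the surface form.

Rule 1 (pre-rhotic lowering): no segment meets the environment; /odhupixuki/ is unchanged.
Rule 2 (intervocalic spirantization): /p/ is a stop between vowels /u/ and /i/, so it spirantizes to the fricative [f]. /k/ is a stop between vowels /u/ and /i/, so it spirantizes to the fricative [x]. /odhupixuki/ → odhufixuxi.
Rule 3 (regressive voicing assimilation): /d/ precedes the voiceless obstruent /h/, so it devoices to [t] by assimilation. /odhufixuxi/ → othufixuxi.
Rule 4 (intervocalic voicing): /f/ is a voiceless obstruent between vowels /u/ and /i/, so it voices to [v]. /othufixuxi/ → othuvixuxi.
Rule 5 (high vowel syncope): /u/ is a high vowel flanked by voiceless consonants /x/ and /x/, so it deletes. /othuvixuxi/ → othuvixxi.

othuvixxi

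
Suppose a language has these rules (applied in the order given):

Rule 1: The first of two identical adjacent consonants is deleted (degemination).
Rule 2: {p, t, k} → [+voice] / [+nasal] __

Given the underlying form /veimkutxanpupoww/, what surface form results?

veimgutxanbupow

Rule 1 (degemination): /ww/ is a geminate; the first /w/ deletes. /veimkutxanpupoww/ → veimkutxanpupow.
Rule 2 (post-nasal voicing): /k/ is a voiceless stop immediately after the nasal /m/, so it voices to [g]. /p/ is a voiceless stop immediately after the nasal /n/, so it voices to [b]. /veimkutxanpupow/ → veimgutxanbupow.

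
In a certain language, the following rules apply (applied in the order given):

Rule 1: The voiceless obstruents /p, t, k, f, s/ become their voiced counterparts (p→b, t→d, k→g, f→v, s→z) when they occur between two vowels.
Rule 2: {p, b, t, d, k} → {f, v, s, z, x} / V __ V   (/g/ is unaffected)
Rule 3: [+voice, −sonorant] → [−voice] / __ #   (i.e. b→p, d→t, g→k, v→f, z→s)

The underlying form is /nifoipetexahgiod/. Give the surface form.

nivoivezexahgiot

Rule 1 (intervocalic voicing): /f/ is a voiceless obstruent between vowels /i/ and /o/, so it voices to [v]. /p/ is a voiceless obstruent between vowels /i/ and /e/, so it voices to [b]. /t/ is a voiceless obstruent between vowels /e/ and /e/, so it voices to [d]. /nifoipetexahgiod/ → nivoibedexahgiod.
Rule 2 (intervocalic spirantization): /b/ is a stop between vowels /i/ and /e/, so it spirantizes to the fricative [v]. /d/ is a stop between vowels /e/ and /e/, so it spirantizes to the fricative [z]. /nivoibedexahgiod/ → nivoivezexahgiod.
Rule 3 (final devoicing): /d/ is a voiced obstruent in word-final position, so it devoices to [t]. /nivoivezexahgiod/ → nivoivezexahgiot.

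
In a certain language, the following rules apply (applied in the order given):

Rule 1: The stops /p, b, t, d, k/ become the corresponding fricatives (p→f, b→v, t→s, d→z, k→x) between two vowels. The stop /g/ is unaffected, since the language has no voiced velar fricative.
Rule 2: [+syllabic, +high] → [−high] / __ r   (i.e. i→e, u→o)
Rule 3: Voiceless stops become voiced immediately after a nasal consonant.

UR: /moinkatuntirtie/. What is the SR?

Rule 1 (intervocalic spirantization): /t/ is a stop between vowels /a/ and /u/, so it spirantizes to the fricative [s]. /moinkatuntirtie/ → moinkasuntirtie.
Rule 2 (pre-rhotic lowering): /i/ is a high vowel immediately before /r/, so it lowers to [e]. /moinkasuntirtie/ → moinkasuntertie.
Rule 3 (post-nasal voicing): /k/ is a voiceless stop immediately after the nasal /n/, so it voices to [g]. /t/ is a voiceless stop immediately after the nasal /n/, so it voices to [d]. /moinkasuntertie/ → moingasundertie.

moingasundertie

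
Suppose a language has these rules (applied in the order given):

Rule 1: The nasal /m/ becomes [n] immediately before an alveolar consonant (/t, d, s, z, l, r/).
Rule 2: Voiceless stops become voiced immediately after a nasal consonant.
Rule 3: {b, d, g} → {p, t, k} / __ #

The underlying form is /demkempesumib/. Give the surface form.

demgembesumip

Rule 1 (nasal place assimilation): no segment meets the environment; /demkempesumib/ is unchanged.
Rule 2 (post-nasal voicing): /k/ is a voiceless stop immediately after the nasal /m/, so it voices to [g]. /p/ is a voiceless stop immediately after the nasal /m/, so it voices to [b]. /demkempesumib/ → demgembesumib.
Rule 3 (final devoicing): /b/ is a voiced stop in word-final position, so it devoices to [p]. /demgembesumib/ → demgembesumip.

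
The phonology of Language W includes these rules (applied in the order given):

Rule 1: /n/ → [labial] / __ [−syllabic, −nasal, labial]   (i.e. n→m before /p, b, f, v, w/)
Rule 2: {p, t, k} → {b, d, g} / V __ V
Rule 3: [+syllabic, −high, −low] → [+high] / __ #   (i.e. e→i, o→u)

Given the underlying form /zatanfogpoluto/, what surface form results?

Rule 1 (nasal place assimilation): /n/ precedes the labial consonant /f/, so it assimilates in place to [m]. /zatanfogpoluto/ → zatamfogpoluto.
Rule 2 (intervocalic voicing): /t/ is a voiceless stop between vowels /a/ and /a/, so it voices to [d]. /t/ is a voiceless stop between vowels /u/ and /o/, so it voices to [d]. /zatamfogpoluto/ → zadamfogpoludo.
Rule 3 (final vowel raising): /o/ is a mid vowel in word-final position, so it raises to [u]. /zadamfogpoludo/ → zadamfogpoludu.

zadamfogpoludu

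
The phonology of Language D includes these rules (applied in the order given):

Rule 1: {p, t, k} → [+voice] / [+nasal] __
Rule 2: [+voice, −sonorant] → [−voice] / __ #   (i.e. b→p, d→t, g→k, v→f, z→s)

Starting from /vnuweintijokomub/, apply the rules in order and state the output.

vnuweindijokomup

Rule 1 (post-nasal voicing): /t/ is a voiceless stop immediately after the nasal /n/, so it voices to [d]. /vnuweintijokomub/ → vnuweindijokomub.
Rule 2 (final devoicing): /b/ is a voiced obstruent in word-final position, so it devoices to [p]. /vnuweindijokomub/ → vnuweindijokomup.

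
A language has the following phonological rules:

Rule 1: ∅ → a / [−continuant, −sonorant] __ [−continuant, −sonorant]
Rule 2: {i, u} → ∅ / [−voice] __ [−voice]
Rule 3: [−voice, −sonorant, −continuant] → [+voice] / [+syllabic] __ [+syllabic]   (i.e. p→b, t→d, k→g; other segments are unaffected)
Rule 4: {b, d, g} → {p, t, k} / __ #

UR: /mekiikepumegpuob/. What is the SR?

megiigebumegabuop

Rule 1 (stop-cluster a-epenthesis): /g/ and /p/ form a stop–stop cluster, so [a] is inserted between them. /mekiikepumegpuob/ → mekiikepumegapuob.
Rule 2 (high vowel syncope): no segment meets the environment; /mekiikepumegapuob/ is unchanged.
Rule 3 (intervocalic voicing): /k/ is a voiceless stop between vowels /e/ and /i/, so it voices to [g]. /k/ is a voiceless stop between vowels /i/ and /e/, so it voices to [g]. /p/ is a voiceless stop between vowels /e/ and /u/, so it voices to [b]. /p/ is a voiceless stop between vowels /a/ and /u/, so it voices to [b]. /mekiikepumegapuob/ → megiigebumegabuob.
Rule 4 (final devoicing): /b/ is a voiced stop in word-final position, so it devoices to [p]. /megiigebumegabuob/ → megiigebumegabuop.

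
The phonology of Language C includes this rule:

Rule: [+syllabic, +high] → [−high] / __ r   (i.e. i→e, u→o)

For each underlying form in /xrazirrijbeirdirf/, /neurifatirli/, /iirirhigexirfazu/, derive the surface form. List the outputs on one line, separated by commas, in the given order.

xrazerrijbeerderf, neorifaterli, iererhigexerfazu

/xrazirrijbeirdirf/: /i/ is a high vowel immediately before /r/, so it lowers to [e]. /i/ is a high vowel immediately before /r/, so it lowers to [e]. /i/ is a high vowel immediately before /r/, so it lowers to [e]. → [xrazerrijbeerderf].
/neurifatirli/: /u/ is a high vowel immediately before /r/, so it lowers to [o]. /i/ is a high vowel immediately before /r/, so it lowers to [e]. → [neorifaterli].
/iirirhigexirfazu/: /i/ is a high vowel immediately before /r/, so it lowers to [e]. /i/ is a high vowel immediately before /r/, so it lowers to [e]. /i/ is a high vowel immediately before /r/, so it lowers to [e]. → [iererhigexerfazu].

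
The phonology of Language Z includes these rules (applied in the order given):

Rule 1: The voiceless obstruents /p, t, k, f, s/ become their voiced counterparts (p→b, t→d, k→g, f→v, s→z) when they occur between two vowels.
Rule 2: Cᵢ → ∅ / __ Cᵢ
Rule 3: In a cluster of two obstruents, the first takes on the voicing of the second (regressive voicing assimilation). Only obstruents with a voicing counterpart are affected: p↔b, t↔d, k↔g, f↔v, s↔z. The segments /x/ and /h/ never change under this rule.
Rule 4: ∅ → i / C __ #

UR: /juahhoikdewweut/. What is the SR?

juahoigdeweuti

Rule 1 (intervocalic voicing): no segment meets the environment; /juahhoikdewweut/ is unchanged.
Rule 2 (degemination): /hh/ is a geminate; the first /h/ deletes. /ww/ is a geminate; the first /w/ deletes. /juahhoikdewweut/ → juahoikdeweut.
Rule 3 (regressive voicing assimilation): /k/ precedes the voiced obstruent /d/, so it voices to [g] by assimilation. /juahoikdeweut/ → juahoigdeweut.
Rule 4 (final i-epenthesis): the form ends in the consonant /t/, so [i] is inserted word-finally. /juahoigdeweut/ → juahoigdeweuti.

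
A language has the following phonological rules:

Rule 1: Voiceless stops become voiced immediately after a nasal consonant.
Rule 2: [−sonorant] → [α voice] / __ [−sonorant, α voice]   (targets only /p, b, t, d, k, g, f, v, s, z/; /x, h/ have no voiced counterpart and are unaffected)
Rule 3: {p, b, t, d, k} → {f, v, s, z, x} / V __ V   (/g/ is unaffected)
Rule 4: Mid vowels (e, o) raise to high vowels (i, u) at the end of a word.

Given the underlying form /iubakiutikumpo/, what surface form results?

Rule 1 (post-nasal voicing): /p/ is a voiceless stop immediately after the nasal /m/, so it voices to [b]. /iubakiutikumpo/ → iubakiutikumbo.
Rule 2 (regressive voicing assimilation): no segment meets the environment; /iubakiutikumbo/ is unchanged.
Rule 3 (intervocalic spirantization): /b/ is a stop between vowels /u/ and /a/, so it spirantizes to the fricative [v]. /k/ is a stop between vowels /a/ and /i/, so it spirantizes to the fricative [x]. /t/ is a stop between vowels /u/ and /i/, so it spirantizes to the fricative [s]. /k/ is a stop between vowels /i/ and /u/, so it spirantizes to the fricative [x]. /iubakiutikumbo/ → iuvaxiusixumbo.
Rule 4 (final vowel raising): /o/ is a mid vowel in word-final position, so it raises to [u]. /iuvaxiusixumbo/ → iuvaxiusixumbu.

iuvaxiusixumbu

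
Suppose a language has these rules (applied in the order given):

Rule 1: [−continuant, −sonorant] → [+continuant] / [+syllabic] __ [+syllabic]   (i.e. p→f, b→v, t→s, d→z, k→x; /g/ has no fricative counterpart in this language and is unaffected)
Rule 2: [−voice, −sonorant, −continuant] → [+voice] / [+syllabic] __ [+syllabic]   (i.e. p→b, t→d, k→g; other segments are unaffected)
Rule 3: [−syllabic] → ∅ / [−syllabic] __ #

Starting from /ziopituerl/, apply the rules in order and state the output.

Rule 1 (intervocalic spirantization): /p/ is a stop between vowels /o/ and /i/, so it spirantizes to the fricative [f]. /t/ is a stop between vowels /i/ and /u/, so it spirantizes to the fricative [s]. /ziopituerl/ → ziofisuerl.
Rule 2 (intervocalic voicing): no segment meets the environment; /ziofisuerl/ is unchanged.
Rule 3 (final cluster simplification): /l/ is the second consonant of a word-final cluster /rl/, so it deletes. /ziofisuerl/ → ziofisuer.

ziofisuer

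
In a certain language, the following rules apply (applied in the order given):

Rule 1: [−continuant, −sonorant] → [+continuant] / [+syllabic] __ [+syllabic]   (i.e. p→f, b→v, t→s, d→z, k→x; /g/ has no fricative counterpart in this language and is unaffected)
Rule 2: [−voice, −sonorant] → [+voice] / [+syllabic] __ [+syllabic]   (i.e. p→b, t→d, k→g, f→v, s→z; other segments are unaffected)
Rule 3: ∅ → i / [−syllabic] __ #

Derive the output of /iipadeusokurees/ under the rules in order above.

Rule 1 (intervocalic spirantization): /p/ is a stop between vowels /i/ and /a/, so it spirantizes to the fricative [f]. /d/ is a stop between vowels /a/ and /e/, so it spirantizes to the fricative [z]. /k/ is a stop between vowels /o/ and /u/, so it spirantizes to the fricative [x]. /iipadeusokurees/ → iifazeusoxurees.
Rule 2 (intervocalic voicing): /f/ is a voiceless obstruent between vowels /i/ and /a/, so it voices to [v]. /s/ is a voiceless obstruent between vowels /u/ and /o/, so it voices to [z]. /iifazeusoxurees/ → iivazeuzoxurees.
Rule 3 (final i-epenthesis): the form ends in the consonant /s/, so [i] is inserted word-finally. /iivazeuzoxurees/ → iivazeuzoxureesi.

iivazeuzoxureesi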